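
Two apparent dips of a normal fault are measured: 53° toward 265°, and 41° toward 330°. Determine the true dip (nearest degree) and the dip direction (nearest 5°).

true dip 54°, dip direction 280°

Represent each trace as a vector plunging at its apparent dip toward its trend (east-north-up frame): v₁ = (-0.600, -0.052, -0.799), v₂ = (-0.377, 0.654, -0.656).
Cross product v₁ × v₂ gives the pole to the plane: n ∝ (-0.556, 0.092, 0.412).
Dip δ = arctan(|n_h|/n_z) = arctan(0.564/0.412) = 53.9°.
Dip direction = azimuth of (n_x, n_y) = atan2(-0.556, 0.092) = 279°.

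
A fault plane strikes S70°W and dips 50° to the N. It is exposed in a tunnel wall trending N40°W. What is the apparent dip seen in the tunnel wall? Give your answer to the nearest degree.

48°

The section lies 70° from the strike.
tan α = tan 50° × sin 70° = 1.1918 × 0.9397 = 1.1199
apparent dip = arctan 1.1199 = 48.24°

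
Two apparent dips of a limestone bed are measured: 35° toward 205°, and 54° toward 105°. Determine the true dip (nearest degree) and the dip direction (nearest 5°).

The two traces are lines in the plane: v₁ = (sin 205°·cos 35°, cos 205°·cos 35°, −sin 35°), v₂ = (sin 105°·cos 54°, cos 105°·cos 54°, −sin 54°).
n = v₁ × v₂ = (0.513, -0.606, 0.474) (taken with n_z > 0).
tan δ = √(n_x²+n_y²)/n_z = 0.794/0.474, so δ = 59.2°.
Dip direction = atan2(0.513, -0.606) = 140° (azimuth of n's horizontal projection).

true dip 59°, dip direction 140°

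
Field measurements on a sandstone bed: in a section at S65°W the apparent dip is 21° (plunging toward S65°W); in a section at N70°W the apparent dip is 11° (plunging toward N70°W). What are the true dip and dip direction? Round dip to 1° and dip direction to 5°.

true dip 22°, dip direction 230°

Represent each trace as a vector plunging at its apparent dip toward its trend (east-north-up frame): v₁ = (-0.846, -0.395, -0.358), v₂ = (-0.922, 0.336, -0.191).
The plane normal is n = v₁ × v₂ ∝ (-0.196, -0.169, 0.648).
tan δ = √(n_x²+n_y²)/n_z = 0.259/0.648, so δ = 21.8°.
The horizontal component of n points toward azimuth atan2(n_x, n_y) = 229°, the dip direction.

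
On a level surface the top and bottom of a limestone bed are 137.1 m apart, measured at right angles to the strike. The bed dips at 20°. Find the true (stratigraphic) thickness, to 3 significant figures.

True thickness t = w · sin(dip) = 137.1 × sin 20°
t = 137.1 × 0.3420 = 46.891 m

46.9 m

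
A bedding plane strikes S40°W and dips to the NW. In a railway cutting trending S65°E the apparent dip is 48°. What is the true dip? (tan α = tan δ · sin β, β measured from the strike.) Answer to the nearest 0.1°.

The section is 75° from the strike.
tan(true dip) = tan 48° / sin 75° = 1.1498
δ = arctan(1.1498) = 48.99°

49.0°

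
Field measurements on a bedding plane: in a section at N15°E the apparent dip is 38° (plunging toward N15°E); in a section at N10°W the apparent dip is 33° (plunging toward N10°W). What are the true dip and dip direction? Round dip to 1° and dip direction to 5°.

true dip 38°, dip direction 025°

The two traces are lines in the plane: v₁ = (sin 15°·cos 38°, cos 15°·cos 38°, −sin 38°), v₂ = (sin 350°·cos 33°, cos 350°·cos 33°, −sin 33°).
Cross product v₁ × v₂ gives the pole to the plane: n ∝ (0.094, 0.201, 0.279).
True dip = arccos(n_z / |n|) = arccos(0.7833) = 38.4°.
Dip direction = atan2(0.094, 0.201) = 25° (azimuth of n's horizontal projection).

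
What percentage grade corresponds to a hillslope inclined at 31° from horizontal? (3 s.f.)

grade % = 100 × tan 31° = 100 × 0.6009

60.1%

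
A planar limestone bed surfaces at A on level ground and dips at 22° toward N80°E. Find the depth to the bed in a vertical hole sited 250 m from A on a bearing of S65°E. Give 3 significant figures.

The hole lies 35° from the dip direction, so the down-dip offset is 250 × cos 35° = 204.79 m.
Depth = down-dip offset × tan(dip) = 204.79 × tan 22° = 204.79 × 0.4040
Depth = 82.74 m

82.7 m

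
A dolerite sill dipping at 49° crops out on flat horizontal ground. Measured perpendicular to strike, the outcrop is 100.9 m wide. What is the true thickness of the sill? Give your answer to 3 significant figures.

True thickness t = w · sin(dip) = 100.9 × sin 49°
t = 100.9 × 0.7547 = 76.150 m

76.2 m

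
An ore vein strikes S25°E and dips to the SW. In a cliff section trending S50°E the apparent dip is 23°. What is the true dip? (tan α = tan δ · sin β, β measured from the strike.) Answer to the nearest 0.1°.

45.1°

The section is 25° from the strike.
tan δ = tan α / sin β = tan 23° / sin 25° = 0.4245 / 0.4226 = 1.0044
true dip = arctan 1.0044 = 45.13°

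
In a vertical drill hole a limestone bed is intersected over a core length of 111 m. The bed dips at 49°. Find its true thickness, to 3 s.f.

True thickness t = h · cos(dip) = 111 × cos 49°
t = 111 × 0.6561 = 72.823 m

72.8 m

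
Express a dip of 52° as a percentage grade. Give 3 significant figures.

128%

grade % = 100 × tan 52° = 100 × 1.2799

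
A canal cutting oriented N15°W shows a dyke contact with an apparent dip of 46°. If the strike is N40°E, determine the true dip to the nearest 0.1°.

51.7°

The section is 55° from the strike.
tan(true dip) = tan 46° / sin 55° = 1.2641
δ = arctan(1.2641) = 51.65°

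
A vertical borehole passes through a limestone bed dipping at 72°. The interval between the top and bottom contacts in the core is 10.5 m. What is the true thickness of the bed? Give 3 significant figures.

True thickness t = h · cos(dip) = 10.5 × cos 72°
t = 10.5 × 0.3090 = 3.245 m

3.24 m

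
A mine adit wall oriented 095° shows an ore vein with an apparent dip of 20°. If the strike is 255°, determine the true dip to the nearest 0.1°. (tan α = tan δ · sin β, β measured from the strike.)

β = acute angle between strike 255° and section 095° = 20°.
tan δ = tan α / sin β = tan 20° / sin 20° = 0.3640 / 0.3420 = 1.0642
δ = arctan(1.0642) = 46.78°

46.8°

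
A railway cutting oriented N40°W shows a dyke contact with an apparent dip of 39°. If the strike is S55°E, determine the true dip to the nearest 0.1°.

72.3°

The section is 15° from the strike.
tan(true dip) = tan 39° / sin 15° = 3.1288
true dip = arctan 3.1288 = 72.28°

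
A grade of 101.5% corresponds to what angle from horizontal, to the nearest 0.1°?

tan θ = 101.5/100 = 1.0150
θ = arctan(1.0150) = 45.43°

45.4°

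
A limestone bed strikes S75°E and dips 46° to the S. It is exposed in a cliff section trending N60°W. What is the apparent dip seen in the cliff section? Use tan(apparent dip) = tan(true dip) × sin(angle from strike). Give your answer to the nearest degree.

Angle between strike (S75°E) and section (N60°W): β = 15°.
tan(apparent dip) = tan 46° · sin 15° = 0.2680
α = arctan(0.2680) = 15.00°

15°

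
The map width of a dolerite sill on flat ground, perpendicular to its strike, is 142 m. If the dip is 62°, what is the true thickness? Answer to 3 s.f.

125 m

True thickness t = w · sin(dip) = 142 × sin 62°
t = 142 × 0.8829 = 125.379 m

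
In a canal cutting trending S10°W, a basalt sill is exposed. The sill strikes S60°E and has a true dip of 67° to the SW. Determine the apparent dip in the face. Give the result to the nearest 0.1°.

The section lies 70° from the strike.
tan α = tan 67° × sin 70° = 2.3559 × 0.9397 = 2.2138
α = arctan(2.2138) = 65.69°

65.7°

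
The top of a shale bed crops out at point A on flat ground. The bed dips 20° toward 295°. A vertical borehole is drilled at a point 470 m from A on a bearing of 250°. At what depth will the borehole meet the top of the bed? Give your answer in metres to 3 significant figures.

121 m

The hole lies 45° from the dip direction, so the down-dip offset is 470 × cos 45° = 332.34 m.
Depth = down-dip offset × tan(dip) = 332.34 × tan 20° = 332.34 × 0.3640
Depth = 120.96 m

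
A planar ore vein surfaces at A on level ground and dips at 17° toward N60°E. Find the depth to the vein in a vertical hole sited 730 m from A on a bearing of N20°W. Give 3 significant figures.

The hole lies 80° from the dip direction, so the down-dip offset is 730 × cos 80° = 126.76 m.
Depth = down-dip offset × tan(dip) = 126.76 × tan 17° = 126.76 × 0.3057
Depth = 38.76 m

38.8 m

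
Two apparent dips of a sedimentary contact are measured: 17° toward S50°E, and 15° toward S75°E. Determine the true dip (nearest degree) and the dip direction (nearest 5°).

true dip 17°, dip direction 135°

Each apparent-dip line lies in the plane. As unit vectors (x east, y north, z up), v₁ plunges 17°→S50°E and v₂ plunges 15°→S75°E.
n = v₁ × v₂ = (0.086, -0.083, 0.390) (taken with n_z > 0).
Dip δ = arctan(|n_h|/n_z) = arctan(0.120/0.390) = 17.0°.
The horizontal component of n points toward azimuth atan2(n_x, n_y) = 134°, the dip direction.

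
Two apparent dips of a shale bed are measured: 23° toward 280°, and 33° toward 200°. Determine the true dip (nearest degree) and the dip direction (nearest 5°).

Each apparent-dip line lies in the plane. As unit vectors (x east, y north, z up), v₁ plunges 23°→280° and v₂ plunges 33°→200°.
n = v₁ × v₂ = (-0.395, -0.382, 0.760) (taken with n_z > 0).
True dip = arccos(n_z / |n|) = arccos(0.8106) = 35.8°.
The horizontal component of n points toward azimuth atan2(n_x, n_y) = 226°, the dip direction.

true dip 36°, dip direction 225°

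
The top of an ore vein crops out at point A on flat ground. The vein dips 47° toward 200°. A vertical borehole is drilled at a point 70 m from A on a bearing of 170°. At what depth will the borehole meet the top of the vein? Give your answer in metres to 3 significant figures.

The hole lies 30° from the dip direction, so the down-dip offset is 70 × cos 30° = 60.62 m.
Depth = down-dip offset × tan(dip) = 60.62 × tan 47° = 60.62 × 1.0724
Depth = 65.01 m

65.0 m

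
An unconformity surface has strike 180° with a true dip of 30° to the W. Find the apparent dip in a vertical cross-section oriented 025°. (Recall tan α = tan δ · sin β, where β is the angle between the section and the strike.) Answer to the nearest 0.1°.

The section lies 25° from the strike.
tan α = tan 30° × sin 25° = 0.5774 × 0.4226 = 0.2440
α = arctan(0.2440) = 13.71°

13.7°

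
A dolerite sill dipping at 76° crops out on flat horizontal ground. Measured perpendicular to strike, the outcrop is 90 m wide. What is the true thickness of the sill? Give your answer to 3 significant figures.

True thickness t = w · sin(dip) = 90 × sin 76°
t = 90 × 0.9703 = 87.327 m

87.3 m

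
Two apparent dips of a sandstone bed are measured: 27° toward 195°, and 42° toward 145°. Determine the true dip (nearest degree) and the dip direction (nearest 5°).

Represent each trace as a vector plunging at its apparent dip toward its trend (east-north-up frame): v₁ = (-0.231, -0.861, -0.454), v₂ = (0.426, -0.609, -0.669).
n = v₁ × v₂ = (0.300, -0.348, 0.507) (taken with n_z > 0).
Dip δ = arctan(|n_h|/n_z) = arctan(0.459/0.507) = 42.1°.
Dip direction = atan2(0.300, -0.348) = 139° (azimuth of n's horizontal projection).

true dip 42°, dip direction 140°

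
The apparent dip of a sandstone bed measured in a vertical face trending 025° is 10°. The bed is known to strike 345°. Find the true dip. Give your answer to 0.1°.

The section is 40° from the strike.
tan(true dip) = tan 10° / sin 40° = 0.2743
δ = arctan(0.2743) = 15.34°

15.3°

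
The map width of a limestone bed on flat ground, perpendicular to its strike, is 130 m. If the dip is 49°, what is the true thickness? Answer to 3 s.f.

True thickness t = w · sin(dip) = 130 × sin 49°
t = 130 × 0.7547 = 98.112 m

98.1 m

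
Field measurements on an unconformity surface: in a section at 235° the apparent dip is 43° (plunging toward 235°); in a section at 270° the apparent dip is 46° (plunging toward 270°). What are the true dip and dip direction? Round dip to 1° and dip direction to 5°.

true dip 46°, dip direction 260°

Represent each trace as a vector plunging at its apparent dip toward its trend (east-north-up frame): v₁ = (-0.599, -0.419, -0.682), v₂ = (-0.695, -0.000, -0.719).
The plane normal is n = v₁ × v₂ ∝ (-0.302, -0.043, 0.291).
tan δ = √(n_x²+n_y²)/n_z = 0.305/0.291, so δ = 46.3°.
Dip direction = azimuth of (n_x, n_y) = atan2(-0.302, -0.043) = 262°.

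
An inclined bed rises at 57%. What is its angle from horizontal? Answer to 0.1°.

tan θ = 57/100 = 0.5700
θ = arctan(0.5700) = 29.68°

29.7°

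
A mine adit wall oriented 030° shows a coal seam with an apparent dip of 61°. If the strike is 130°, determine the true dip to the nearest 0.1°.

The section is 80° from the strike.
tan(true dip) = tan 61° / sin 80° = 1.8319
true dip = arctan 1.8319 = 61.37°

61.4°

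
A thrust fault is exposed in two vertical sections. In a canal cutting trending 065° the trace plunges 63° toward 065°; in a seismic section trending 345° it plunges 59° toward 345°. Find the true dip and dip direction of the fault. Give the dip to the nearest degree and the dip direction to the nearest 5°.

true dip 67°, dip direction 030°

The two traces are lines in the plane: v₁ = (sin 65°·cos 63°, cos 65°·cos 63°, −sin 63°), v₂ = (sin 345°·cos 59°, cos 345°·cos 59°, −sin 59°).
Cross product v₁ × v₂ gives the pole to the plane: n ∝ (0.279, 0.471, 0.230).
Dip δ = arctan(|n_h|/n_z) = arctan(0.548/0.230) = 67.2°.
The horizontal component of n points toward azimuth atan2(n_x, n_y) = 31°, the dip direction.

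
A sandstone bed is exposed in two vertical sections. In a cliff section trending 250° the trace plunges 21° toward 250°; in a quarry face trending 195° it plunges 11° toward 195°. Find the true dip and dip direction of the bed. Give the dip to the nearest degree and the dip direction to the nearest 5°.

Each apparent-dip line lies in the plane. As unit vectors (x east, y north, z up), v₁ plunges 21°→250° and v₂ plunges 11°→195°.
n = v₁ × v₂ = (-0.279, -0.076, 0.751) (taken with n_z > 0).
tan δ = √(n_x²+n_y²)/n_z = 0.289/0.751, so δ = 21.1°.
Dip direction = azimuth of (n_x, n_y) = atan2(-0.279, -0.076) = 255°.

true dip 21°, dip direction 255°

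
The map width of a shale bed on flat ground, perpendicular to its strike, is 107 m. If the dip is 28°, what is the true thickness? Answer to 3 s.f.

True thickness t = w · sin(dip) = 107 × sin 28°
t = 107 × 0.4695 = 50.233 m

50.2 m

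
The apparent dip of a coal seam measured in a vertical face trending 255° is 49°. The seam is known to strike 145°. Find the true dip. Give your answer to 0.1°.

50.8°

β = acute angle between strike 145° and section 255° = 70°.
tan δ = tan α / sin β = tan 49° / sin 70° = 1.1504 / 0.9397 = 1.2242
true dip = arctan 1.2242 = 50.76°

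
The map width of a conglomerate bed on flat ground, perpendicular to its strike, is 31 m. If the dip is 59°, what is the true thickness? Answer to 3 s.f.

True thickness t = w · sin(dip) = 31 × sin 59°
t = 31 × 0.8572 = 26.572 m

26.6 m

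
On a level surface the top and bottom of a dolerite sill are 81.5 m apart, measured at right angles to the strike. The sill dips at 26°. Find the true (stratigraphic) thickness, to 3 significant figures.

35.7 m

True thickness t = w · sin(dip) = 81.5 × sin 26°
t = 81.5 × 0.4384 = 35.727 m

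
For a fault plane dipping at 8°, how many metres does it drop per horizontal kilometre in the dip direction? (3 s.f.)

drop per km = 1000 × tan 8° = 1000 × 0.1405

141 m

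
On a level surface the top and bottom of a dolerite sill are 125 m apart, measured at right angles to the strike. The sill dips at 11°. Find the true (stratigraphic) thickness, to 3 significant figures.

True thickness t = w · sin(dip) = 125 × sin 11°
t = 125 × 0.1908 = 23.851 m

23.9 m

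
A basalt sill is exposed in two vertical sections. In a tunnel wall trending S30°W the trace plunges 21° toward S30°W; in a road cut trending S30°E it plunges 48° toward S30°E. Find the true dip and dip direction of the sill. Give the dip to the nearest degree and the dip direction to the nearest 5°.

true dip 48°, dip direction 140°

Represent each trace as a vector plunging at its apparent dip toward its trend (east-north-up frame): v₁ = (-0.467, -0.809, -0.358), v₂ = (0.335, -0.579, -0.743).
Cross product v₁ × v₂ gives the pole to the plane: n ∝ (0.393, -0.467, 0.541).
Dip δ = arctan(|n_h|/n_z) = arctan(0.610/0.541) = 48.4°.
The horizontal component of n points toward azimuth atan2(n_x, n_y) = 140°, the dip direction.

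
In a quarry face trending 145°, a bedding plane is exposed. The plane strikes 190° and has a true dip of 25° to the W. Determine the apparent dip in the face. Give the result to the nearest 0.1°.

18.2°

Angle between strike (190°) and section (145°): β = 45°.
tan α = tan 25° × sin 45° = 0.4663 × 0.7071 = 0.3297
α = arctan(0.3297) = 18.25°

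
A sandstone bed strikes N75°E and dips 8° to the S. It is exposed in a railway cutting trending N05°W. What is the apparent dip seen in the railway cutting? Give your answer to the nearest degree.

The strike is N75°E and the section trends N05°W; the acute angle between them is β = 80°.
tan(apparent dip) = tan 8° · sin 80° = 0.1384
apparent dip = arctan 0.1384 = 7.88°

8°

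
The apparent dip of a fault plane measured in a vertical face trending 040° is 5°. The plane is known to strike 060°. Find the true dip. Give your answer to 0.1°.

14.3°

β = acute angle between strike 060° and section 040° = 20°.
tan(true dip) = tan 5° / sin 20° = 0.2558
true dip = arctan 0.2558 = 14.35°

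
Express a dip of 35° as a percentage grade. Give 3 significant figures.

70.0%

grade % = 100 × tan 35° = 100 × 0.7002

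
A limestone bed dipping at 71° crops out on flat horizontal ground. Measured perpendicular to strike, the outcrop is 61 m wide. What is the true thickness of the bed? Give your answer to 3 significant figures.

57.7 m

True thickness t = w · sin(dip) = 61 × sin 71°
t = 61 × 0.9455 = 57.677 m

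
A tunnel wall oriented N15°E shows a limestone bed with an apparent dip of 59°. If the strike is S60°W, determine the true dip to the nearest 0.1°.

67.0°

The section is 45° from the strike.
tan(true dip) = tan 59° / sin 45° = 2.3536
δ = arctan(2.3536) = 66.98°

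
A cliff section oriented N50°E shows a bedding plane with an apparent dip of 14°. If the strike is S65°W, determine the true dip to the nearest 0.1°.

The section is 15° from the strike.
tan(true dip) = tan 14° / sin 15° = 0.9633
true dip = arctan 0.9633 = 43.93°

43.9°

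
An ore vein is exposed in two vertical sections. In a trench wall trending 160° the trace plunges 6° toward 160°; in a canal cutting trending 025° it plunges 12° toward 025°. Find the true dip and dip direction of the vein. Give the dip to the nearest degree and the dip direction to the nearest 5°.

true dip 23°, dip direction 085°

Each apparent-dip line lies in the plane. As unit vectors (x east, y north, z up), v₁ plunges 6°→160° and v₂ plunges 12°→025°.
Cross product v₁ × v₂ gives the pole to the plane: n ∝ (0.287, 0.028, 0.688).
tan δ = √(n_x²+n_y²)/n_z = 0.288/0.688, so δ = 22.7°.
Dip direction = azimuth of (n_x, n_y) = atan2(0.287, 0.028) = 85°.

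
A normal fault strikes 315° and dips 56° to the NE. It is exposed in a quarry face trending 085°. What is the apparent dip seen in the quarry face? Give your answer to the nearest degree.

49°

The strike is 315° and the section trends 085°; the acute angle between them is β = 50°.
tan(apparent dip) = tan 56° · sin 50° = 1.1357
α = arctan(1.1357) = 48.64°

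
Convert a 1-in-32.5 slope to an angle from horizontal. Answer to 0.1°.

1.8°

tan θ = 1/32.5 = 0.0308
θ = arctan(0.0308) = 1.76°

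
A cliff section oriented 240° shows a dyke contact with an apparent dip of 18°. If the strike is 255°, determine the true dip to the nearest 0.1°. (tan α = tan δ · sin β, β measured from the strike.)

51.5°

β = acute angle between strike 255° and section 240° = 15°.
tan δ = tan α / sin β = tan 18° / sin 15° = 0.3249 / 0.2588 = 1.2554
δ = arctan(1.2554) = 51.46°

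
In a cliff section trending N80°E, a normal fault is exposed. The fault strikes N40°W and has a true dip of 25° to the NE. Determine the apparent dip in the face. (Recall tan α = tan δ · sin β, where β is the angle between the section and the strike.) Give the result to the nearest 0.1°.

22.0°

The section lies 60° from the strike.
tan(apparent dip) = tan 25° · sin 60° = 0.4038
apparent dip = arctan 0.4038 = 21.99°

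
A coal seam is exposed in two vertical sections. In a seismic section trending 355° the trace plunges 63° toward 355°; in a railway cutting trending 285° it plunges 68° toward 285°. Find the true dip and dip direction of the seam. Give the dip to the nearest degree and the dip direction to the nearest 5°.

Represent each trace as a vector plunging at its apparent dip toward its trend (east-north-up frame): v₁ = (-0.040, 0.452, -0.891), v₂ = (-0.362, 0.097, -0.927).
n = v₁ × v₂ = (-0.333, 0.286, 0.160) (taken with n_z > 0).
tan δ = √(n_x²+n_y²)/n_z = 0.439/0.160, so δ = 70.0°.
The horizontal component of n points toward azimuth atan2(n_x, n_y) = 311°, the dip direction.

true dip 70°, dip direction 310°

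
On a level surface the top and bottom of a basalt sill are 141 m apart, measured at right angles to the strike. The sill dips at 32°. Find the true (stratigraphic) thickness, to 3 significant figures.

True thickness t = w · sin(dip) = 141 × sin 32°
t = 141 × 0.5299 = 74.719 m

74.7 m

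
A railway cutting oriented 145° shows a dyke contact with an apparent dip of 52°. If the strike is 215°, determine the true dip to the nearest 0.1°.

β = acute angle between strike 215° and section 145° = 70°.
tan(true dip) = tan 52° / sin 70° = 1.3621
δ = arctan(1.3621) = 53.72°

53.7°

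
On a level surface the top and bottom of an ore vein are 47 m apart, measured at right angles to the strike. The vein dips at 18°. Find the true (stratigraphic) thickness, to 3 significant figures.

14.5 m

True thickness t = w · sin(dip) = 47 × sin 18°
t = 47 × 0.3090 = 14.524 m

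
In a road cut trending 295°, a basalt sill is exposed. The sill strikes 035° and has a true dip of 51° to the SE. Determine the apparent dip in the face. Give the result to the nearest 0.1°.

50.6°

The section lies 80° from the strike.
tan α = tan 51° × sin 80° = 1.2349 × 0.9848 = 1.2161
α = arctan(1.2161) = 50.57°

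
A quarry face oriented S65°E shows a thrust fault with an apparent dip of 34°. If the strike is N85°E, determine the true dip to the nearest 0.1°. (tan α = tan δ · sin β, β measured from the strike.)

53.5°

The section is 30° from the strike.
tan(true dip) = tan 34° / sin 30° = 1.3490
δ = arctan(1.3490) = 53.45°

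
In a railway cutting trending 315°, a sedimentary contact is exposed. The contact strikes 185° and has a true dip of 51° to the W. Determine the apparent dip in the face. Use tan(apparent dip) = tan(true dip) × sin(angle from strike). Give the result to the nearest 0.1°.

Angle between strike (185°) and section (315°): β = 50°.
tan α = tan 51° × sin 50° = 1.2349 × 0.7660 = 0.9460
α = arctan(0.9460) = 43.41°

43.4°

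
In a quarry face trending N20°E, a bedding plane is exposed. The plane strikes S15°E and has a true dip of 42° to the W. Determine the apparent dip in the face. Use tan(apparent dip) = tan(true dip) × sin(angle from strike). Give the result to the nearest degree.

27°

Angle between strike (S15°E) and section (N20°E): β = 35°.
tan(apparent dip) = tan 42° · sin 35° = 0.5165
apparent dip = arctan 0.5165 = 27.31°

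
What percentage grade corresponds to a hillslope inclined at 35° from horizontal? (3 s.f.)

grade % = 100 × tan 35° = 100 × 0.7002

70.0%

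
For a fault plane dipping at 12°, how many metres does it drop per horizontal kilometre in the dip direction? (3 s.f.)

drop per km = 1000 × tan 12° = 1000 × 0.2126

213 m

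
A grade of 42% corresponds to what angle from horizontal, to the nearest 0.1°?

tan θ = 42/100 = 0.4200
θ = arctan(0.4200) = 22.78°

22.8°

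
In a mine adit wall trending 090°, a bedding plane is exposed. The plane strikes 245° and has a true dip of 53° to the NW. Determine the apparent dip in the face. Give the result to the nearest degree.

29°

The strike is 245° and the section trends 090°; the acute angle between them is β = 25°.
tan α = tan 53° × sin 25° = 1.3270 × 0.4226 = 0.5608
apparent dip = arctan 0.5608 = 29.29°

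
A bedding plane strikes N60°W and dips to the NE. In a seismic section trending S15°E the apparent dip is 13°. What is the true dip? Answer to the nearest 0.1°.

18.1°

The section is 45° from the strike.
tan δ = tan α / sin β = tan 13° / sin 45° = 0.2309 / 0.7071 = 0.3265
true dip = arctan 0.3265 = 18.08°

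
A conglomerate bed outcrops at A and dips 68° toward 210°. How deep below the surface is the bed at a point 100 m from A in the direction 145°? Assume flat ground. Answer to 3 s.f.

105 m

The hole lies 65° from the dip direction, so the down-dip offset is 100 × cos 65° = 42.26 m.
Depth = down-dip offset × tan(dip) = 42.26 × tan 68° = 42.26 × 2.4751
Depth = 104.60 m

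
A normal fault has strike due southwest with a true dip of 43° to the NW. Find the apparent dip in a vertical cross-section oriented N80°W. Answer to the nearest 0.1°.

37.4°

The strike is due southwest and the section trends N80°W; the acute angle between them is β = 55°.
tan(apparent dip) = tan 43° · sin 55° = 0.7639
apparent dip = arctan 0.7639 = 37.38°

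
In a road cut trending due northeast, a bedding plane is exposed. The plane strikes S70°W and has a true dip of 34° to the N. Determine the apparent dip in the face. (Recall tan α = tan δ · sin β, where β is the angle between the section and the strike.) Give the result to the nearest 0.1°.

15.9°

Angle between strike (S70°W) and section (due northeast): β = 25°.
tan α = tan 34° × sin 25° = 0.6745 × 0.4226 = 0.2851
α = arctan(0.2851) = 15.91°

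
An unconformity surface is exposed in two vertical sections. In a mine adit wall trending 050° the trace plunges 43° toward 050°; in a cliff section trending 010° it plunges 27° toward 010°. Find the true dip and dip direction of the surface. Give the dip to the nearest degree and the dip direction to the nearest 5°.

true dip 45°, dip direction 070°

The two traces are lines in the plane: v₁ = (sin 50°·cos 43°, cos 50°·cos 43°, −sin 43°), v₂ = (sin 10°·cos 27°, cos 10°·cos 27°, −sin 27°).
Cross product v₁ × v₂ gives the pole to the plane: n ∝ (0.385, 0.149, 0.419).
True dip = arccos(n_z / |n|) = arccos(0.7123) = 44.6°.
Dip direction = atan2(0.385, 0.149) = 69° (azimuth of n's horizontal projection).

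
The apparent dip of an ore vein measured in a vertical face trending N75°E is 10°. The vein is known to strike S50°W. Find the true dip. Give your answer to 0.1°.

22.6°

β = acute angle between strike S50°W and section N75°E = 25°.
tan δ = tan α / sin β = tan 10° / sin 25° = 0.1763 / 0.4226 = 0.4172
true dip = arctan 0.4172 = 22.65°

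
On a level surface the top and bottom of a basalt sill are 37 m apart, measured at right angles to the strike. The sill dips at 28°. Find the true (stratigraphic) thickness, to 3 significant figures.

True thickness t = w · sin(dip) = 37 × sin 28°
t = 37 × 0.4695 = 17.370 m

17.4 m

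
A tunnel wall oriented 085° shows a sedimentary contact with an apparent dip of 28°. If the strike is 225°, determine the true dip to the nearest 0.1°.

39.6°

β = acute angle between strike 225° and section 085° = 40°.
tan δ = tan α / sin β = tan 28° / sin 40° = 0.5317 / 0.6428 = 0.8272
δ = arctan(0.8272) = 39.60°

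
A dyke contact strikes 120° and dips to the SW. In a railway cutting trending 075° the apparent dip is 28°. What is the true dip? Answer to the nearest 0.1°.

β = acute angle between strike 120° and section 075° = 45°.
tan(true dip) = tan 28° / sin 45° = 0.7520
true dip = arctan 0.7520 = 36.94°

36.9°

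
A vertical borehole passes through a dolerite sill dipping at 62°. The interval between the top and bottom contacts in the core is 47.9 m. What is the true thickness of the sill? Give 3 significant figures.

True thickness t = h · cos(dip) = 47.9 × cos 62°
t = 47.9 × 0.4695 = 22.488 m

22.5 m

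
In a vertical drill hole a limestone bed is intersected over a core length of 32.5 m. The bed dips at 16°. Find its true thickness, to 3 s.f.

31.2 m

True thickness t = h · cos(dip) = 32.5 × cos 16°
t = 32.5 × 0.9613 = 31.241 m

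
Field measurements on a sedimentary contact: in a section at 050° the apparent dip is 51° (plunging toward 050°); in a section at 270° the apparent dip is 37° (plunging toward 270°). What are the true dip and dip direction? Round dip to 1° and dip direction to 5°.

true dip 71°, dip direction 345°

Each apparent-dip line lies in the plane. As unit vectors (x east, y north, z up), v₁ plunges 51°→050° and v₂ plunges 37°→270°.
n = v₁ × v₂ = (-0.243, 0.911, 0.323) (taken with n_z > 0).
tan δ = √(n_x²+n_y²)/n_z = 0.943/0.323, so δ = 71.1°.
Dip direction = atan2(-0.243, 0.911) = 345° (azimuth of n's horizontal projection).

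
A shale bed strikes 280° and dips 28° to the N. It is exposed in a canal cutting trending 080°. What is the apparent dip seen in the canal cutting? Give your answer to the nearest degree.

The section lies 20° from the strike.
tan(apparent dip) = tan 28° · sin 20° = 0.1819
apparent dip = arctan 0.1819 = 10.31°

10°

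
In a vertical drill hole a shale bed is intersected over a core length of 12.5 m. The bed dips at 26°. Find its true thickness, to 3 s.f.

11.2 m

True thickness t = h · cos(dip) = 12.5 × cos 26°
t = 12.5 × 0.8988 = 11.235 m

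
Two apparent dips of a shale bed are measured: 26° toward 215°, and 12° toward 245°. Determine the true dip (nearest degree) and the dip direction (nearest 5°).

true dip 33°, dip direction 175°

Each apparent-dip line lies in the plane. As unit vectors (x east, y north, z up), v₁ plunges 26°→215° and v₂ plunges 12°→245°.
n = v₁ × v₂ = (0.028, -0.281, 0.440) (taken with n_z > 0).
Dip δ = arctan(|n_h|/n_z) = arctan(0.283/0.440) = 32.8°.
Dip direction = atan2(0.028, -0.281) = 174° (azimuth of n's horizontal projection).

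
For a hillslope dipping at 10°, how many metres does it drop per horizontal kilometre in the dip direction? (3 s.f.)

176 m

drop per km = 1000 × tan 10° = 1000 × 0.1763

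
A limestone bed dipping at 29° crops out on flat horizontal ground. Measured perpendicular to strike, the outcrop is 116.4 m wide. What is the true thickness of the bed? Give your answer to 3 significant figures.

56.4 m

True thickness t = w · sin(dip) = 116.4 × sin 29°
t = 116.4 × 0.4848 = 56.432 m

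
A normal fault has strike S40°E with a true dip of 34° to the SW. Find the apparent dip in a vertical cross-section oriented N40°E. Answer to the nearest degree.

34°

The strike is S40°E and the section trends N40°E; the acute angle between them is β = 80°.
tan α = tan 34° × sin 80° = 0.6745 × 0.9848 = 0.6643
apparent dip = arctan 0.6643 = 33.59°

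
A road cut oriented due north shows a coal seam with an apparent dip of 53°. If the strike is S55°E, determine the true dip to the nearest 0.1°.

β = acute angle between strike S55°E and section due north = 55°.
tan δ = tan α / sin β = tan 53° / sin 55° = 1.3270 / 0.8192 = 1.6200
true dip = arctan 1.6200 = 58.31°

58.3°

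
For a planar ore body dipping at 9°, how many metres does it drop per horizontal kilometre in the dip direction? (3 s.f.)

drop per km = 1000 × tan 9° = 1000 × 0.1584

158 m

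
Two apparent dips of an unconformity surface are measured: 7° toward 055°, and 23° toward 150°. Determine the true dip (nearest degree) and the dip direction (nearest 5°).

true dip 24°, dip direction 130°

The two traces are lines in the plane: v₁ = (sin 55°·cos 7°, cos 55°·cos 7°, −sin 7°), v₂ = (sin 150°·cos 23°, cos 150°·cos 23°, −sin 23°).
Cross product v₁ × v₂ gives the pole to the plane: n ∝ (0.320, -0.262, 0.910).
tan δ = √(n_x²+n_y²)/n_z = 0.413/0.910, so δ = 24.4°.
Dip direction = azimuth of (n_x, n_y) = atan2(0.320, -0.262) = 129°.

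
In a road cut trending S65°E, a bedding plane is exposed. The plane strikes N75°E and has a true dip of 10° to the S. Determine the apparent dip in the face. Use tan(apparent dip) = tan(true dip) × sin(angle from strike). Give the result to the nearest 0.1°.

6.5°

The strike is N75°E and the section trends S65°E; the acute angle between them is β = 40°.
tan α = tan 10° × sin 40° = 0.1763 × 0.6428 = 0.1133
α = arctan(0.1133) = 6.47°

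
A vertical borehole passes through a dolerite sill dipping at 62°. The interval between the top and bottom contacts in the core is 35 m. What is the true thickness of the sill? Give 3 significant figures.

16.4 m

True thickness t = h · cos(dip) = 35 × cos 62°
t = 35 × 0.4695 = 16.432 m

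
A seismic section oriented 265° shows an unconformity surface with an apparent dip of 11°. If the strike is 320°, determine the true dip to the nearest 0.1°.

13.3°

The section is 55° from the strike.
tan(true dip) = tan 11° / sin 55° = 0.2373
δ = arctan(0.2373) = 13.35°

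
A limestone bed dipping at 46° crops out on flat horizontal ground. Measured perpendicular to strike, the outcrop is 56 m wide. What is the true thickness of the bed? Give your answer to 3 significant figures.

True thickness t = w · sin(dip) = 56 × sin 46°
t = 56 × 0.7193 = 40.283 m

40.3 m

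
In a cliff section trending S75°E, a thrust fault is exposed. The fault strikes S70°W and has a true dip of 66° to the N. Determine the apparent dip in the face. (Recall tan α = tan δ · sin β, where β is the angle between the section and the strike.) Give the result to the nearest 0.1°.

52.2°

The section lies 35° from the strike.
tan(apparent dip) = tan 66° · sin 35° = 1.2883
α = arctan(1.2883) = 52.18°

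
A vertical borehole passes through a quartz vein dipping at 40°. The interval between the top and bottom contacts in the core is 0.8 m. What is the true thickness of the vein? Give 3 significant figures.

True thickness t = h · cos(dip) = 0.8 × cos 40°
t = 0.8 × 0.7660 = 0.613 m

0.613 m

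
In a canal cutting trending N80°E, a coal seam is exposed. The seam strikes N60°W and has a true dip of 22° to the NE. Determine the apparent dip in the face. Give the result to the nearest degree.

The section lies 40° from the strike.
tan α = tan 22° × sin 40° = 0.4040 × 0.6428 = 0.2597
α = arctan(0.2597) = 14.56°

15°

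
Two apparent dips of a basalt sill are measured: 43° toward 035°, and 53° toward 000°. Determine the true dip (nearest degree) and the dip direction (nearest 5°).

true dip 54°, dip direction 350°

Represent each trace as a vector plunging at its apparent dip toward its trend (east-north-up frame): v₁ = (0.419, 0.599, -0.682), v₂ = (0.000, 0.602, -0.799).
The plane normal is n = v₁ × v₂ ∝ (-0.068, 0.335, 0.252).
True dip = arccos(n_z / |n|) = arccos(0.5941) = 53.6°.
Dip direction = azimuth of (n_x, n_y) = atan2(-0.068, 0.335) = 349°.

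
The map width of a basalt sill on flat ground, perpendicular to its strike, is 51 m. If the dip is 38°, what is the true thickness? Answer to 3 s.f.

True thickness t = w · sin(dip) = 51 × sin 38°
t = 51 × 0.6157 = 31.399 m

31.4 m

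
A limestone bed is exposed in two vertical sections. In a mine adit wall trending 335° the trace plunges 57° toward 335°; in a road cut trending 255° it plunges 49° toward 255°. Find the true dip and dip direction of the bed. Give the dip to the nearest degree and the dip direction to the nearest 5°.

true dip 61°, dip direction 305°

Represent each trace as a vector plunging at its apparent dip toward its trend (east-north-up frame): v₁ = (-0.230, 0.494, -0.839), v₂ = (-0.634, -0.170, -0.755).
The plane normal is n = v₁ × v₂ ∝ (-0.515, 0.358, 0.352).
Dip δ = arctan(|n_h|/n_z) = arctan(0.627/0.352) = 60.7°.
Dip direction = azimuth of (n_x, n_y) = atan2(-0.515, 0.358) = 305°.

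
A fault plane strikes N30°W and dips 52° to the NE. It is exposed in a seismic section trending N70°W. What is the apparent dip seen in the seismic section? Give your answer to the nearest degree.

39°

The strike is N30°W and the section trends N70°W; the acute angle between them is β = 40°.
tan α = tan 52° × sin 40° = 1.2799 × 0.6428 = 0.8227
α = arctan(0.8227) = 39.45°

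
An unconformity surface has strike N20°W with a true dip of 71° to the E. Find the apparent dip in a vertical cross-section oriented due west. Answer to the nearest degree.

70°

The strike is N20°W and the section trends due west; the acute angle between them is β = 70°.
tan(apparent dip) = tan 71° · sin 70° = 2.7291
apparent dip = arctan 2.7291 = 69.88°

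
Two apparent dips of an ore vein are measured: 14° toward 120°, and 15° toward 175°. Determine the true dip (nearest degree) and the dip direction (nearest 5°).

true dip 16°, dip direction 150°

Each apparent-dip line lies in the plane. As unit vectors (x east, y north, z up), v₁ plunges 14°→120° and v₂ plunges 15°→175°.
The plane normal is n = v₁ × v₂ ∝ (0.107, -0.197, 0.768).
True dip = arccos(n_z / |n|) = arccos(0.9598) = 16.3°.
Dip direction = atan2(0.107, -0.197) = 151° (azimuth of n's horizontal projection).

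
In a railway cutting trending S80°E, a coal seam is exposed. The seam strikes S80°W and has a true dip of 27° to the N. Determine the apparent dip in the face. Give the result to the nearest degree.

The section lies 20° from the strike.
tan(apparent dip) = tan 27° · sin 20° = 0.1743
α = arctan(0.1743) = 9.89°

10°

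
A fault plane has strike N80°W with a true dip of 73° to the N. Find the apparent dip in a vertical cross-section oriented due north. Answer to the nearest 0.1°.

72.8°

Angle between strike (N80°W) and section (due north): β = 80°.
tan(apparent dip) = tan 73° · sin 80° = 3.2212
apparent dip = arctan 3.2212 = 72.75°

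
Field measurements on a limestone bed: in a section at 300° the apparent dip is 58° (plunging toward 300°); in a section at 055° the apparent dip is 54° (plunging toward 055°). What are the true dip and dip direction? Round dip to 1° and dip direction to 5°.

true dip 70°, dip direction 355°

Represent each trace as a vector plunging at its apparent dip toward its trend (east-north-up frame): v₁ = (-0.459, 0.265, -0.848), v₂ = (0.481, 0.337, -0.809).
n = v₁ × v₂ = (-0.072, 0.780, 0.282) (taken with n_z > 0).
tan δ = √(n_x²+n_y²)/n_z = 0.783/0.282, so δ = 70.2°.
Dip direction = atan2(-0.072, 0.780) = 355° (azimuth of n's horizontal projection).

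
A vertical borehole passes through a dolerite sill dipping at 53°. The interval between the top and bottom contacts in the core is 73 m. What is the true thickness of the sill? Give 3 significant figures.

43.9 m

True thickness t = h · cos(dip) = 73 × cos 53°
t = 73 × 0.6018 = 43.932 m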